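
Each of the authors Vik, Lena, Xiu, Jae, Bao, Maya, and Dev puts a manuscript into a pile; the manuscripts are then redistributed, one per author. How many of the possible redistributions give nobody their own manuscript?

1854

Let Aᵢ be the assignments in which author i gets their own manuscript. We want the size of the complement of A₁∪…∪A_7.
By inclusion–exclusion this is Σ_{j=0}^{7} (−1)^j C(7,j)·(7−j)!.
Computing: 5040 − 5040 + 2520 − 840 + 210 − 42 + 7 − 1 = 1854.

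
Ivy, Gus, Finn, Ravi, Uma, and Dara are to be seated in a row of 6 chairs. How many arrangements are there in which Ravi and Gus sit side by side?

Glue Ravi and Gus into one block (2 internal orders), leaving 5 units to arrange in a row.
That gives 2 × 5! = 2 × 120 = 240.

240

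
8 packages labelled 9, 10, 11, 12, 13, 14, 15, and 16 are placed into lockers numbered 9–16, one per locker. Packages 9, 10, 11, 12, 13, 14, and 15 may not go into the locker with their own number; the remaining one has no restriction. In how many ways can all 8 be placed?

16687

Let Aᵢ (for 9 ≤ i ≤ 15) be the placements that put package i in its forbidden locker. Any j of these fix j positions, leaving (8−j)! ways to fill the rest, and there are C(7,j) ways to pick which j.
By inclusion–exclusion, the number of valid placements is Σ_{j=0}^{7} (−1)^j C(7,j)·(8−j)!.
Computing: 40320 − 35280 + 15120 − 4200 + 840 − 126 + 14 − 1 = 16687.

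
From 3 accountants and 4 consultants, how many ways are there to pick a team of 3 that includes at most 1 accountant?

22

Split by how many accountants are chosen (0 through 1).
Sum: C(3,0)·C(4,3) + C(3,1)·C(4,2) = 4 + 18 = 22.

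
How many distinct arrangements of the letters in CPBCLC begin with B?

20

Fix B in the first position and arrange the remaining 5 letters.
Those 5 letters have C appearing 3 times, giving (5)!/(3!) = 20.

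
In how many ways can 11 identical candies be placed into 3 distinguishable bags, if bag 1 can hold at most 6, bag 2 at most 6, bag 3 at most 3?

14

Without the upper bounds there are C(13,2) = 78 ways to split 11 among 3 bags.
Subtract solutions that violate a single cap (substitute x_i' = x_i − (cap_i+1)): x_1 ≥ 7 gives C(6,2) = 15; x_2 ≥ 7 gives C(6,2) = 15; x_3 ≥ 4 gives C(9,2) = 36. Together 66.
Add back pairs where two caps are both exceeded: 0 + 1 + 1 = 2.
By inclusion–exclusion the count is 78 − 66 + 2 = 14.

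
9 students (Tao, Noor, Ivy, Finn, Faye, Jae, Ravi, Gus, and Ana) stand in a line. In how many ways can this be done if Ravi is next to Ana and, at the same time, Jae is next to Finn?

20160

Treat {Ravi,Ana} as one block (2 orders) and {Jae,Finn} as another (2 orders).
That leaves 7 units to arrange: 2 × 2 × 7! = 4 × 5040 = 20160.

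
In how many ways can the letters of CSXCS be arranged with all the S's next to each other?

Treat the 2 copies of S as a single block. The multiset to arrange is then {SS, C, C, X}, 4 items in all.
That gives (4)!/(2!) = 12 arrangements.

12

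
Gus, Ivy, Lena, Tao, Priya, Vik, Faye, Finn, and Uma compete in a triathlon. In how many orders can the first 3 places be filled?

There are 9 choices for 1st place, 8 for 2nd, and 7 for 3rd.
That gives 9 × 8 × 7 = 504.

504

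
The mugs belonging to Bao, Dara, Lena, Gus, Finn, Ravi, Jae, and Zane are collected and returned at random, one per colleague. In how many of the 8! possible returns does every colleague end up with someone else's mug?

Count assignments avoiding every fixed point. For any j of the 8 colleagues fixed to their own mug, the other 8−j can be arranged in (8−j)! ways.
By inclusion–exclusion this is Σ_{j=0}^{8} (−1)^j C(8,j)·(8−j)!.
Computing: 40320 − 40320 + 20160 − 6720 + 1680 − 336 + 56 − 8 + 1 = 14833.

14833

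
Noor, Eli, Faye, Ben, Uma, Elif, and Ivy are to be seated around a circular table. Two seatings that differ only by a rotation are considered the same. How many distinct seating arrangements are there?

Around a circle, 7 distinct people have 7!/7 = (6)! = 720 rotationally distinct seatings.

720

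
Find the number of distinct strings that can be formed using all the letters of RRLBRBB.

RRLBRBB has 7 letters with B appearing 3 times and R appearing 3 times.
Dividing 7! = 5040 by 3!·3! = 36 for the repeated letters gives 140.

140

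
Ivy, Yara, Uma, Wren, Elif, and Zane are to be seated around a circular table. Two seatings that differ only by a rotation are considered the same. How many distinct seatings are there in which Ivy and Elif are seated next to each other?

Glue Ivy and Elif into a block (2 internal orders). Seating 5 units around a circle gives (4)! arrangements.
So 2 × (4)! = 2 × 24 = 48.

48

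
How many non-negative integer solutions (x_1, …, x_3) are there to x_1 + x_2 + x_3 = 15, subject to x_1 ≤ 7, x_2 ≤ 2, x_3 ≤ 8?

6

By stars and bars, unrestricted non-negative solutions to x_1+…+x_3 = 15 number C(15+2,2) = 136.
Subtract solutions that violate a single cap (substitute x_i' = x_i − (cap_i+1)): x_1 ≥ 8 gives C(9,2) = 36; x_2 ≥ 3 gives C(14,2) = 91; x_3 ≥ 9 gives C(8,2) = 28. Together 155.
Add back pairs where two caps are both exceeded: 15 + 0 + 10 = 25.
By inclusion–exclusion the count is 136 − 155 + 25 = 6.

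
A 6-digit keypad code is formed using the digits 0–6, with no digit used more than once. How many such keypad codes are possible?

With no repetition, fill the 6 digits in order: 7 choices, then 6, down to 2.
That product is 7 × 6 × 5 × 4 × 3 × 2 = 5040.

5040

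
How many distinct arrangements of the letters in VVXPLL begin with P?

With the first slot taken by P, it remains to arrange the other 5 letters (VVXLL).
Those 5 letters have L appearing twice and V appearing twice, giving (5)!/(2!·2!) = 30.

30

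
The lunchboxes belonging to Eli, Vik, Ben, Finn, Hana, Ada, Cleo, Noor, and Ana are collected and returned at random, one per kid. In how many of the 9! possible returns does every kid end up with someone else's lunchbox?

This is the derangement count D_9: permutations of 9 items with no fixed point.
By inclusion–exclusion this is Σ_{j=0}^{9} (−1)^j C(9,j)·(9−j)!.
Computing: 362880 − 362880 + 181440 − 60480 + 15120 − 3024 + 504 − 72 + 9 − 1 = 133496.

133496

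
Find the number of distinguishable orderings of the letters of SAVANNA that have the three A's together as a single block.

60

Treat the 3 copies of A as a single block. The multiset to arrange is then {AAA, N, N, S, V}, 5 items in all.
That gives (5)!/(2!) = 60 arrangements.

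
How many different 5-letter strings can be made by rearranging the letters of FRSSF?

The 5 letters of FRSSF have repeats: F appearing twice and S appearing twice.
The number of distinct arrangements is 5!/(2!·2!) = 120/4 = 30.

30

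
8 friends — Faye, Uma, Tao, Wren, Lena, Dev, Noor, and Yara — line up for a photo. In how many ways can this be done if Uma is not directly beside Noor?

30240

Of the 8! = 40320 arrangements, those with Uma and Noor adjacent number 2 × 7! = 10080 (treat the pair as a block with 2 internal orders).
So 40320 − 10080 = 30240 arrangements keep them apart.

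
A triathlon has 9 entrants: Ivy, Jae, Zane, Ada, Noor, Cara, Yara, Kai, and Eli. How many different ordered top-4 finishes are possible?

This is an ordered selection of 4 from 9: P(9,4).
That gives 9 × 8 × 7 × 6 = 3024.

3024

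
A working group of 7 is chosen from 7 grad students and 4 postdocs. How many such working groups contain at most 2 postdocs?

Split by how many postdocs are chosen (0 through 2).
Sum: C(4,0)·C(7,7) + C(4,1)·C(7,6) + C(4,2)·C(7,5) = 1 + 28 + 126 = 155.

155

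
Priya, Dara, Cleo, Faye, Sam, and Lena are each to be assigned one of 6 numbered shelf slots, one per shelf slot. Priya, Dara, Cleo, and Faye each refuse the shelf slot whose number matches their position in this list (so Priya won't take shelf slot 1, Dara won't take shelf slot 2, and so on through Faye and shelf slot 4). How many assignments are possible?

Let Aᵢ (for 1 ≤ i ≤ 4) be the placements that put person i in their forbidden shelf slot. Any j of these fix j positions, leaving (6−j)! ways to fill the rest, and there are C(4,j) ways to pick which j.
By inclusion–exclusion, the number of valid placements is Σ_{j=0}^{4} (−1)^j C(4,j)·(6−j)!.
Computing: 720 − 480 + 144 − 24 + 2 = 362.

362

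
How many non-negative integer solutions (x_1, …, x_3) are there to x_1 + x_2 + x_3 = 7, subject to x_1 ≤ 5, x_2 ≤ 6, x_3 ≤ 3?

By stars and bars, unrestricted non-negative solutions to x_1+…+x_3 = 7 number C(7+2,2) = 36.
Subtract solutions that violate a single cap (substitute x_i' = x_i − (cap_i+1)): x_1 ≥ 6 gives C(3,2) = 3; x_2 ≥ 7 gives C(2,2) = 1; x_3 ≥ 4 gives C(5,2) = 10. Together 14.
No two caps can be exceeded simultaneously, so the pair terms are all 0.
By inclusion–exclusion the count is 36 − 14 + 0 = 22.

22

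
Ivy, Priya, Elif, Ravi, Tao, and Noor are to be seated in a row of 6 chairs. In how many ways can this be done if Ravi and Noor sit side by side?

Glue Ravi and Noor into one block (2 internal orders), leaving 5 units to arrange in a row.
So the count is 2·(5)! = 240.

240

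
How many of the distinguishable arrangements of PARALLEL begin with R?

With the first slot taken by R, it remains to arrange the other 7 letters (PAALLEL).
Those 7 letters have A appearing twice and L appearing 3 times, giving (7)!/(3!·2!) = 420.

420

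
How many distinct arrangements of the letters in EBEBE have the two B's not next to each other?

6

There are 5!/(3!·2!) = 10 arrangements of EBEBE in total.
If the two B's are adjacent, glue them into one block, leaving 4 items to arrange: (4)!/(3!) = 4 ways.
Subtracting, 10 − 4 = 6 arrangements keep the B's apart.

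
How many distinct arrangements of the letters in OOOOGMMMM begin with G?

Fix G in the first position and arrange the remaining 8 letters.
Those 8 letters have M appearing 4 times and O appearing 4 times, giving (8)!/(4!·4!) = 70.

70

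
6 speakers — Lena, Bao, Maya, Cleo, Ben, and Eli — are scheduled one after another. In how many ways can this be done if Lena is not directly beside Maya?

480

There are 6! = 720 arrangements in all. If Lena and Maya are adjacent, merging them into one block gives 2·(5)! = 240 arrangements.
Complementary counting: 720 − 240 = 480.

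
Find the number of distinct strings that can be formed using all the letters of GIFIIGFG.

560

GIFIIGFG has 8 letters with F appearing twice, G appearing 3 times, and I appearing 3 times.
The number of distinct arrangements is 8!/(3!·3!·2!) = 40320/72 = 560.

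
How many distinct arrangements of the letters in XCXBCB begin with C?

30

With the first slot taken by C, it remains to arrange the other 5 letters (XXBCB).
Those 5 letters have B appearing twice and X appearing twice, giving (5)!/(2!·2!) = 30.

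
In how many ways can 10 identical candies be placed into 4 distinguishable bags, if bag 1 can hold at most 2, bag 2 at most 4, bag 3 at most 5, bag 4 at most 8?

Without the upper bounds there are C(13,3) = 286 ways to split 10 among 4 bags.
Subtract solutions that violate a single cap (substitute x_i' = x_i − (cap_i+1)): x_1 ≥ 3 gives C(10,3) = 120; x_2 ≥ 5 gives C(8,3) = 56; x_3 ≥ 6 gives C(7,3) = 35; x_4 ≥ 9 gives C(4,3) = 4. Together 215.
Add back pairs where two caps are both exceeded: 10 + 4 + 0 + 0 + 0 + 0 = 14.
By inclusion–exclusion the count is 286 − 215 + 14 = 85.

85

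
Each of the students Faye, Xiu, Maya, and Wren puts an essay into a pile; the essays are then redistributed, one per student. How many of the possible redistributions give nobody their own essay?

Let Aᵢ be the assignments in which student i gets their own essay. We want the size of the complement of A₁∪…∪A_4.
By inclusion–exclusion this is Σ_{j=0}^{4} (−1)^j C(4,j)·(4−j)!.
Computing: 24 − 24 + 12 − 4 + 1 = 9.

9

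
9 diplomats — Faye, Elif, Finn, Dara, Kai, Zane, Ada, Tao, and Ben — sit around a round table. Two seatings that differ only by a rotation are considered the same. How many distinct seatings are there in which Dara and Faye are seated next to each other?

10080

Glue Dara and Faye into a block (2 internal orders). Seating 8 units around a circle gives (7)! arrangements.
So 2 × (7)! = 2 × 5040 = 10080.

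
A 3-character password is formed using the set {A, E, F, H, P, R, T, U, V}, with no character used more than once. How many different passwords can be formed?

With no repetition, fill the 3 characters in order: 9 choices, then 8, down to 7.
That product is 9 × 8 × 7 = 504.

504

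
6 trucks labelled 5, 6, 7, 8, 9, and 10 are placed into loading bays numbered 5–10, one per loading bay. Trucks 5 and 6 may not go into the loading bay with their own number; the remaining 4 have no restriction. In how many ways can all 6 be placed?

504

Let Aᵢ (for i ∈ {5, 6}) be the placements that put truck i in its forbidden loading bay. Any j of these fix j positions, leaving (6−j)! ways to fill the rest, and there are C(2,j) ways to pick which j.
By inclusion–exclusion, the number of valid placements is Σ_{j=0}^{2} (−1)^j C(2,j)·(6−j)!.
Computing: 720 − 240 + 24 = 504.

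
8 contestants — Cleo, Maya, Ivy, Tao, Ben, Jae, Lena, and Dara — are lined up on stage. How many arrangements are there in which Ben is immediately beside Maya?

10080

Glue Ben and Maya into one block (2 internal orders), leaving 7 units to arrange in a row.
So the count is 2·(7)! = 10080.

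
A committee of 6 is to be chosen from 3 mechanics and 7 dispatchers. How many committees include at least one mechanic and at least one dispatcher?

203

Total 6-person selections from all 10: C(10,6) = 210.
Selections missing a whole group: no mechanics → C(7,6) = 7; no dispatchers → C(3,6) = 0.
Both groups omitted at once is impossible, so 210 − 7 = 203.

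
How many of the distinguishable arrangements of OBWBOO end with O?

With the last slot taken by O, it remains to arrange the other 5 letters (BWBOO).
Those 5 letters have B appearing twice and O appearing twice, giving (5)!/(2!·2!) = 30.

30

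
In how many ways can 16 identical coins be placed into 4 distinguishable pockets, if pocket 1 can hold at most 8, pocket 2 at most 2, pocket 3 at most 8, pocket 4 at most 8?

154

Without the upper bounds there are C(19,3) = 969 ways to split 16 among 4 pockets.
Subtract solutions that violate a single cap (substitute x_i' = x_i − (cap_i+1)): x_1 ≥ 9 gives C(10,3) = 120; x_2 ≥ 3 gives C(16,3) = 560; x_3 ≥ 9 gives C(10,3) = 120; x_4 ≥ 9 gives C(10,3) = 120. Together 920.
Add back pairs where two caps are both exceeded: 35 + 0 + 0 + 35 + 35 + 0 = 105.
By inclusion–exclusion the count is 969 − 920 + 105 = 154.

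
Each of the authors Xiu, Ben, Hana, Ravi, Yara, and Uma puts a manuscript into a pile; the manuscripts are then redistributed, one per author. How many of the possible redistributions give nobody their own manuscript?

Let Aᵢ be the assignments in which author i gets their own manuscript. We want the size of the complement of A₁∪…∪A_6.
By inclusion–exclusion this is Σ_{j=0}^{6} (−1)^j C(6,j)·(6−j)!.
Computing: 720 − 720 + 360 − 120 + 30 − 6 + 1 = 265.

265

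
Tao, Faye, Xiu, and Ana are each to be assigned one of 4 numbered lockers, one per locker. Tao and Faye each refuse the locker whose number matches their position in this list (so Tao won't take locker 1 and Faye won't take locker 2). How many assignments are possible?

Let Aᵢ (for i ∈ {1, 2}) be the placements that put person i in their forbidden locker. Any j of these fix j positions, leaving (4−j)! ways to fill the rest, and there are C(2,j) ways to pick which j.
By inclusion–exclusion, the number of valid placements is Σ_{j=0}^{2} (−1)^j C(2,j)·(4−j)!.
Computing: 24 − 12 + 2 = 14.

14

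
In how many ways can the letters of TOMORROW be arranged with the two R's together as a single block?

Treat the 2 copies of R as a single block. The multiset to arrange is then {RR, M, O, O, O, T, W}, 7 items in all.
That gives (7)!/(3!) = 840 arrangements.

840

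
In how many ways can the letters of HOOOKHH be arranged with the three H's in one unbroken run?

20

Treat the 3 copies of H as a single block. The multiset to arrange is then {HHH, K, O, O, O}, 5 items in all.
That gives (5)!/(3!) = 20 arrangements.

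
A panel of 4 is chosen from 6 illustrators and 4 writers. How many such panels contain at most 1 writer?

Split by how many writers are chosen (0 through 1).
Sum: C(4,0)·C(6,4) + C(4,1)·C(6,3) = 15 + 80 = 95.

95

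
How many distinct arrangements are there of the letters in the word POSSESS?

The 7 letters of POSSESS have repeats: S appearing 4 times.
Dividing 7! = 5040 by 4! = 24 for the repeated letters gives 210.

210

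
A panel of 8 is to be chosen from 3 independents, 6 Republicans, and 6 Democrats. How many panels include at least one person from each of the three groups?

Total 8-person selections from all 15: C(15,8) = 6435.
Subtract selections that omit an entire group: no independents → C(12,8) = 495; no Republicans → C(9,8) = 9; no Democrats → C(9,8) = 9.
Add back selections omitting two groups (i.e. drawn from a single group): C(3,8) + C(6,8) + C(6,8) = 0.
By inclusion–exclusion: 6435 − 513 + 0 = 5922.

5922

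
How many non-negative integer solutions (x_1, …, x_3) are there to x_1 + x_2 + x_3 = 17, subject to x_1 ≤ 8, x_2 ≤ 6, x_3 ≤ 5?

6

Ignoring the caps, the number of non-negative solutions to x_1+…+x_3 = 17 is C(19,2) = 171.
Subtract solutions that violate a single cap (substitute x_i' = x_i − (cap_i+1)): x_1 ≥ 9 gives C(10,2) = 45; x_2 ≥ 7 gives C(12,2) = 66; x_3 ≥ 6 gives C(13,2) = 78. Together 189.
Add back pairs where two caps are both exceeded: 3 + 6 + 15 = 24.
By inclusion–exclusion the count is 171 − 189 + 24 = 6.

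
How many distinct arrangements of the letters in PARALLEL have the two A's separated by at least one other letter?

2520

Total arrangements of PARALLEL: 8!/(3!·2!) = 3360.
If the two A's are adjacent, glue them into one block, leaving 7 items to arrange: (7)!/(3!) = 840 ways.
Hence 3360 − 840 = 2520.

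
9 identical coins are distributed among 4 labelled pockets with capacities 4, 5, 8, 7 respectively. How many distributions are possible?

By stars and bars, unrestricted non-negative solutions to x_1+…+x_4 = 9 number C(9+3,3) = 220.
Subtract solutions that violate a single cap (substitute x_i' = x_i − (cap_i+1)): x_1 ≥ 5 gives C(7,3) = 35; x_2 ≥ 6 gives C(6,3) = 20; x_3 ≥ 9 gives C(3,3) = 1; x_4 ≥ 8 gives C(4,3) = 4. Together 60.
No two caps can be exceeded simultaneously, so the pair terms are all 0.
By inclusion–exclusion the count is 220 − 60 + 0 = 160.

160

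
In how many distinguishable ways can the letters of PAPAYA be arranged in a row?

Letter multiplicities in PAPAYA: A×3, P×2, Y×1.
The number of distinct arrangements is 6!/(3!·2!) = 720/12 = 60.

60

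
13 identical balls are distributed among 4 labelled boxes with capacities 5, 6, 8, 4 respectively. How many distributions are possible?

By stars and bars, unrestricted non-negative solutions to x_1+…+x_4 = 13 number C(13+3,3) = 560.
Subtract solutions that violate a single cap (substitute x_i' = x_i − (cap_i+1)): x_1 ≥ 6 gives C(10,3) = 120; x_2 ≥ 7 gives C(9,3) = 84; x_3 ≥ 9 gives C(7,3) = 35; x_4 ≥ 5 gives C(11,3) = 165. Together 404.
Add back pairs where two caps are both exceeded: 1 + 0 + 10 + 0 + 4 + 0 = 15.
By inclusion–exclusion the count is 560 − 404 + 15 = 171.

171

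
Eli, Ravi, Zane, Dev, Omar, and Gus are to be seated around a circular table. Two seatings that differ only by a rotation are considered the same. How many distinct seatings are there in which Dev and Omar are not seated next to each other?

72

Without the restriction there are (5)! = 120 seatings.
Seatings with Dev beside Omar: treat them as a block with 2 internal orders, giving 2 × (4)! = 48.
Subtracting, 120 − 48 = 72.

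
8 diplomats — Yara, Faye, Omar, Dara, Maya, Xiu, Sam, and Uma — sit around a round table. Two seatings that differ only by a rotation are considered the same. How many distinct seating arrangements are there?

5040

Around a circle, 8 distinct people have 8!/8 = (7)! = 5040 rotationally distinct seatings.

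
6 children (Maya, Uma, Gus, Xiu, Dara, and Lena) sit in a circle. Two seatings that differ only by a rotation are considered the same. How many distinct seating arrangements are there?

Seat Maya anywhere (absorbing the rotational symmetry), then permute the other 5: (5)! = 120.

120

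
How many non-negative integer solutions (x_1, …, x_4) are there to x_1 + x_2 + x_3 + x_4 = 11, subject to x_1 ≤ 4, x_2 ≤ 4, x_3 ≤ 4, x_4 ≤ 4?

Without the upper bounds there are C(14,3) = 364 ways to split 11 among 4 variables.
Subtract solutions that violate a single cap (substitute x_i' = x_i − (cap_i+1)): x_1 ≥ 5 gives C(9,3) = 84; x_2 ≥ 5 gives C(9,3) = 84; x_3 ≥ 5 gives C(9,3) = 84; x_4 ≥ 5 gives C(9,3) = 84. Together 336.
Add back pairs where two caps are both exceeded: 4 + 4 + 4 + 4 + 4 + 4 = 24.
By inclusion–exclusion the count is 364 − 336 + 24 = 52.

52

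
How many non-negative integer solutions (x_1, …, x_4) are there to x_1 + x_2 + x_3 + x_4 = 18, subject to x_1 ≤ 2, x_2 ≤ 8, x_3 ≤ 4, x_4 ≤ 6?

10

Ignoring the caps, the number of non-negative solutions to x_1+…+x_4 = 18 is C(21,3) = 1330.
Subtract solutions that violate a single cap (substitute x_i' = x_i − (cap_i+1)): x_1 ≥ 3 gives C(18,3) = 816; x_2 ≥ 9 gives C(12,3) = 220; x_3 ≥ 5 gives C(16,3) = 560; x_4 ≥ 7 gives C(14,3) = 364. Together 1960.
Add back pairs where two caps are both exceeded: 84 + 286 + 165 + 35 + 10 + 84 = 664.
Subtract triples: 4 + 0 + 20 + 0 = 24.
By inclusion–exclusion the count is 1330 − 1960 + 664 − 24 = 10.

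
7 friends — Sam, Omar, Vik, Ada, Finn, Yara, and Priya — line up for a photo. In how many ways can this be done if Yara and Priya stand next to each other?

1440

Place the 5 others and the Yara-Priya pair as 6 objects in a line; the pair has 2 internal arrangements.
So the count is 2·(6)! = 1440.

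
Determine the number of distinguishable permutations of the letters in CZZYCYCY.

Letter multiplicities in CZZYCYCY: C×3, Y×3, Z×2.
The number of distinct arrangements is 8!/(3!·3!·2!) = 40320/72 = 560.

560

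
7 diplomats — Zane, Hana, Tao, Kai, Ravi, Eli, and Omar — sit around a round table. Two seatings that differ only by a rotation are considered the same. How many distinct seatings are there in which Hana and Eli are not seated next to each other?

All circular seatings of 7 people number (6)! = 720.
Those with Hana next to Eli: fuse the pair into one unit and seat 6 units around a circle — 2·(5)! = 240.
Subtracting, 720 − 240 = 480.

480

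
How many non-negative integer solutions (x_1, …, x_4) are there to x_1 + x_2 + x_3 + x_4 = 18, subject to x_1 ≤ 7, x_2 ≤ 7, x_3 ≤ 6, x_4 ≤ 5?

By stars and bars, unrestricted non-negative solutions to x_1+…+x_4 = 18 number C(18+3,3) = 1330.
Subtract solutions that violate a single cap (substitute x_i' = x_i − (cap_i+1)): x_1 ≥ 8 gives C(13,3) = 286; x_2 ≥ 8 gives C(13,3) = 286; x_3 ≥ 7 gives C(14,3) = 364; x_4 ≥ 6 gives C(15,3) = 455. Together 1391.
Add back pairs where two caps are both exceeded: 10 + 20 + 35 + 20 + 35 + 56 = 176.
By inclusion–exclusion the count is 1330 − 1391 + 176 = 115.

115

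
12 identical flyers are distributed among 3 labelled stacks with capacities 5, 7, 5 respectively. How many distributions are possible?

By stars and bars, unrestricted non-negative solutions to x_1+…+x_3 = 12 number C(12+2,2) = 91.
Subtract solutions that violate a single cap (substitute x_i' = x_i − (cap_i+1)): x_1 ≥ 6 gives C(8,2) = 28; x_2 ≥ 8 gives C(6,2) = 15; x_3 ≥ 6 gives C(8,2) = 28. Together 71.
Add back pairs where two caps are both exceeded: 0 + 1 + 0 = 1.
By inclusion–exclusion the count is 91 − 71 + 1 = 21.

21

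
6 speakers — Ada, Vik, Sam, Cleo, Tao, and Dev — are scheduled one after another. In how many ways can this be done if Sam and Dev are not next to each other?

Of the 6! = 720 arrangements, those with Sam and Dev adjacent number 2 × 5! = 240 (treat the pair as a block with 2 internal orders).
So 720 − 240 = 480 arrangements keep them apart.

480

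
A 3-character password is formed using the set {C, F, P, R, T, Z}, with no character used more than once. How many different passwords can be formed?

With no repetition, fill the 3 characters in order: 6 choices, then 5, down to 4.
That product is 6 × 5 × 4 = 120.

120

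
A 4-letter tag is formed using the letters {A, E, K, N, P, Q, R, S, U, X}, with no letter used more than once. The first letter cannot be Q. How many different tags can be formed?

4536

The first letter has 10−1 = 9 choices (anything except Q).
The remaining 3 letters are filled from the other 9 symbols without repetition: 9 × 8 × 7 = 504.
Total: 9 × 504 = 4536.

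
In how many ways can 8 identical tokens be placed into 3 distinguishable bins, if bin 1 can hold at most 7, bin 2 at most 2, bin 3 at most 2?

8

Ignoring the caps, the number of non-negative solutions to x_1+…+x_3 = 8 is C(10,2) = 45.
Subtract solutions that violate a single cap (substitute x_i' = x_i − (cap_i+1)): x_1 ≥ 8 gives C(2,2) = 1; x_2 ≥ 3 gives C(7,2) = 21; x_3 ≥ 3 gives C(7,2) = 21. Together 43.
Add back pairs where two caps are both exceeded: 0 + 0 + 6 = 6.
By inclusion–exclusion the count is 45 − 43 + 6 = 8.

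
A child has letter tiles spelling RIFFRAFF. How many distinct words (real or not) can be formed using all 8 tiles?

RIFFRAFF has 8 letters with F appearing 4 times and R appearing twice.
The number of distinct arrangements is 8!/(4!·2!) = 40320/48 = 840.

840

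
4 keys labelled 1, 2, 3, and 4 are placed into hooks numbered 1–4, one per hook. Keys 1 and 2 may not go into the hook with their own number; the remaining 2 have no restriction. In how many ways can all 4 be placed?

Let Aᵢ (for i ∈ {1, 2}) be the placements that put key i in its forbidden hook. Any j of these fix j positions, leaving (4−j)! ways to fill the rest, and there are C(2,j) ways to pick which j.
By inclusion–exclusion, the number of valid placements is Σ_{j=0}^{2} (−1)^j C(2,j)·(4−j)!.
Computing: 24 − 12 + 2 = 14.

14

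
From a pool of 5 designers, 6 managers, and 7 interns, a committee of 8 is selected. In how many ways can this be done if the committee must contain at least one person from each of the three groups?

Total 8-person selections from all 18: C(18,8) = 43758.
Subtract selections that omit an entire group: no designers → C(13,8) = 1287; no managers → C(12,8) = 495; no interns → C(11,8) = 165.
Add back selections omitting two groups (i.e. drawn from a single group): C(5,8) + C(6,8) + C(7,8) = 0.
By inclusion–exclusion: 43758 − 1947 + 0 = 41811.

41811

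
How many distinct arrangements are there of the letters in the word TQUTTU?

60

Letter multiplicities in TQUTTU: Q×1, T×3, U×2.
So there are 6! / (3!·2!) = 60 distinguishable arrangements.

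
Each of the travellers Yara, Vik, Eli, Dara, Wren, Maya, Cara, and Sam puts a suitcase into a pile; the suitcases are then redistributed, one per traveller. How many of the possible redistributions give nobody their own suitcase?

14833

Let Aᵢ be the assignments in which traveller i gets their own suitcase. We want the size of the complement of A₁∪…∪A_8.
By inclusion–exclusion this is Σ_{j=0}^{8} (−1)^j C(8,j)·(8−j)!.
Computing: 40320 − 40320 + 20160 − 6720 + 1680 − 336 + 56 − 8 + 1 = 14833.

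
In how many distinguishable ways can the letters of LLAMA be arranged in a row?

Letter multiplicities in LLAMA: A×2, L×2, M×1.
So there are 5! / (2!·2!) = 30 distinguishable arrangements.

30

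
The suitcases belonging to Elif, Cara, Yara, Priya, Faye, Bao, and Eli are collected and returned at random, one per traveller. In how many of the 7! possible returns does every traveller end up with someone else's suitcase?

This is the derangement count D_7: permutations of 7 items with no fixed point.
By inclusion–exclusion this is Σ_{j=0}^{7} (−1)^j C(7,j)·(7−j)!.
Computing: 5040 − 5040 + 2520 − 840 + 210 − 42 + 7 − 1 = 1854.

1854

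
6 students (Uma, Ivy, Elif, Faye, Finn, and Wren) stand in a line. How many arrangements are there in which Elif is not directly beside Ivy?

480

Of the 6! = 720 arrangements, those with Elif and Ivy adjacent number 2 × 5! = 240 (treat the pair as a block with 2 internal orders).
So 720 − 240 = 480 arrangements keep them apart.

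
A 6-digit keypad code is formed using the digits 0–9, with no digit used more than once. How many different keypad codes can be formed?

151200

Choose and order 6 of the 10 symbols: the first digit has 10 options, the next 9, and so on down to 5.
That product is 10 × 9 × 8 × 7 × 6 × 5 = 151200.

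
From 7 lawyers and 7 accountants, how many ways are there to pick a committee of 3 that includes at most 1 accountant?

182

Split by how many accountants are chosen (0 through 1).
Sum: C(7,0)·C(7,3) + C(7,1)·C(7,2) = 35 + 147 = 182.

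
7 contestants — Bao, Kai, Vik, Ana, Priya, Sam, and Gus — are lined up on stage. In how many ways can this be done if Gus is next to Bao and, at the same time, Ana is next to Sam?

480

Treat {Gus,Bao} as one block (2 orders) and {Ana,Sam} as another (2 orders).
That leaves 5 units to arrange: 2 × 2 × 5! = 4 × 120 = 480.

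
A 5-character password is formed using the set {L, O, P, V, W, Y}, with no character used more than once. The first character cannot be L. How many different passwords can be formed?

600

The first character has 6−1 = 5 choices (anything except L).
The remaining 4 characters are filled from the other 5 symbols without repetition: 5 × 4 × 3 × 2 = 120.
Total: 5 × 120 = 600.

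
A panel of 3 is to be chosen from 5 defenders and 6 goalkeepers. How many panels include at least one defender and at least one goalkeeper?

135

Unrestricted: C(11,3) = 165 ways to pick any 3 of the 11.
Selections missing a whole group: no defenders → C(6,3) = 20; no goalkeepers → C(5,3) = 10.
Both groups omitted at once is impossible, so 165 − 30 = 135.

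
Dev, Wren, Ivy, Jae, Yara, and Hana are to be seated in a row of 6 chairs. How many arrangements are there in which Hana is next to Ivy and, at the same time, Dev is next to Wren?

Treat {Hana,Ivy} as one block (2 orders) and {Dev,Wren} as another (2 orders).
That leaves 4 units to arrange: 2 × 2 × 4! = 4 × 24 = 96.

96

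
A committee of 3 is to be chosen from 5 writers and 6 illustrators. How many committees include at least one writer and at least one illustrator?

135

Unrestricted: C(11,3) = 165 ways to pick any 3 of the 11.
Subtract selections that omit an entire group: no writers → C(6,3) = 20; no illustrators → C(5,3) = 10.
Both groups omitted at once is impossible, so 165 − 30 = 135.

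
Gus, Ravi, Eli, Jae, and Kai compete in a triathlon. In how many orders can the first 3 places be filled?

60

There are 5 choices for 1st place, 4 for 2nd, and 3 for 3rd.
That gives 5 × 4 × 3 = 60.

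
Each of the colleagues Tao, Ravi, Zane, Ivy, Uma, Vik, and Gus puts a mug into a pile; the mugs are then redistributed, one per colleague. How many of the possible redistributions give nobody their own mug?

This is the derangement count D_7: permutations of 7 items with no fixed point.
By inclusion–exclusion this is Σ_{j=0}^{7} (−1)^j C(7,j)·(7−j)!.
Computing: 5040 − 5040 + 2520 − 840 + 210 − 42 + 7 − 1 = 1854.

1854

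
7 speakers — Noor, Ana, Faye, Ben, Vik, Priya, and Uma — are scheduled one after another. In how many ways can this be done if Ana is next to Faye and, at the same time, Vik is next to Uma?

Treat {Ana,Faye} as one block (2 orders) and {Vik,Uma} as another (2 orders).
That leaves 5 units to arrange: 2 × 2 × 5! = 4 × 120 = 480.

480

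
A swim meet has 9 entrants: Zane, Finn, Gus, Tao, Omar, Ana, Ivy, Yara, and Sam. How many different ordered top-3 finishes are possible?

There are 9 choices for 1st place, 8 for 2nd, and 7 for 3rd.
That gives 9 × 8 × 7 = 504.

504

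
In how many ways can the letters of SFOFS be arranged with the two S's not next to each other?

Total arrangements of SFOFS: 5!/(2!·2!) = 30.
If the two S's are adjacent, glue them into one block, leaving 4 items to arrange: (4)!/(2!) = 12 ways.
Hence 30 − 12 = 18.

18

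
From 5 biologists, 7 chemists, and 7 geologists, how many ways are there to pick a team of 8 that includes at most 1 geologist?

Split by how many geologists are chosen (0 through 1).
Sum: C(7,0)·C(12,8) + C(7,1)·C(12,7) = 495 + 5544 = 6039.

6039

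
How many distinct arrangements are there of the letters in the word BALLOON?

1260

The 7 letters of BALLOON have repeats: L appearing twice and O appearing twice.
The number of distinct arrangements is 7!/(2!·2!) = 5040/4 = 1260.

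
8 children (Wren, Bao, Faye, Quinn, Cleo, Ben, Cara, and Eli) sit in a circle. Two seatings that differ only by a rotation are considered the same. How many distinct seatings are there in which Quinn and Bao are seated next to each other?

Treat {Quinn, Bao} as one unit (2 internal orders) and seat the resulting 7 units around the table: (6)! circular arrangements.
So 2 × (6)! = 2 × 720 = 1440.

1440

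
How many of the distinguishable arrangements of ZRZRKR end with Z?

20

Fix Z in the last position and arrange the remaining 5 letters.
Those 5 letters have R appearing 3 times, giving (5)!/(3!) = 20.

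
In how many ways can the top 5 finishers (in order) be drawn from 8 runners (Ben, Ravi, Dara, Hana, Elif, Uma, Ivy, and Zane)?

This is an ordered selection of 5 from 8: P(8,5).
That gives 8 × 7 × 6 × 5 × 4 = 6720.

6720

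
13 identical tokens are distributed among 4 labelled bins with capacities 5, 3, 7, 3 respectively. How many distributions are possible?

48

Ignoring the caps, the number of non-negative solutions to x_1+…+x_4 = 13 is C(16,3) = 560.
Subtract solutions that violate a single cap (substitute x_i' = x_i − (cap_i+1)): x_1 ≥ 6 gives C(10,3) = 120; x_2 ≥ 4 gives C(12,3) = 220; x_3 ≥ 8 gives C(8,3) = 56; x_4 ≥ 4 gives C(12,3) = 220. Together 616.
Add back pairs where two caps are both exceeded: 20 + 0 + 20 + 4 + 56 + 4 = 104.
By inclusion–exclusion the count is 560 − 616 + 104 = 48.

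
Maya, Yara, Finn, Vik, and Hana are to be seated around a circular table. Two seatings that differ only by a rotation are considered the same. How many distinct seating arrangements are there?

24

Fix one person's seat to break rotational symmetry; the remaining 4 people can be arranged in (4)! = 24 ways.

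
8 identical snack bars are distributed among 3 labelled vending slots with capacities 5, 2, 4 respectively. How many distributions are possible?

9

Without the upper bounds there are C(10,2) = 45 ways to split 8 among 3 vending slots.
Subtract solutions that violate a single cap (substitute x_i' = x_i − (cap_i+1)): x_1 ≥ 6 gives C(4,2) = 6; x_2 ≥ 3 gives C(7,2) = 21; x_3 ≥ 5 gives C(5,2) = 10. Together 37.
Add back pairs where two caps are both exceeded: 0 + 0 + 1 = 1.
By inclusion–exclusion the count is 45 − 37 + 1 = 9.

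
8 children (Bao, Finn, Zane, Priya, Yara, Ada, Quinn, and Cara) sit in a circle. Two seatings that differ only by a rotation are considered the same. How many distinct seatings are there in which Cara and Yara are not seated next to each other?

Without the restriction there are (7)! = 5040 seatings.
Seatings with Cara beside Yara: treat them as a block with 2 internal orders, giving 2 × (6)! = 1440.
Subtracting, 5040 − 1440 = 3600.

3600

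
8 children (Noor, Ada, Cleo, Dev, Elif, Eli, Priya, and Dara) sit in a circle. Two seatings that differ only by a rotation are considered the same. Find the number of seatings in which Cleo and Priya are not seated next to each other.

3600

All circular seatings of 8 people number (7)! = 5040.
Those with Cleo next to Priya: fuse the pair into one unit and seat 7 units around a circle — 2·(6)! = 1440.
Subtracting, 5040 − 1440 = 3600.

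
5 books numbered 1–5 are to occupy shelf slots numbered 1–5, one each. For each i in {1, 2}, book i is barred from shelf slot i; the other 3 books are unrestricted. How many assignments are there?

78

Let Aᵢ (for i ∈ {1, 2}) be the placements that put book i in its forbidden shelf slot. Any j of these fix j positions, leaving (5−j)! ways to fill the rest, and there are C(2,j) ways to pick which j.
By inclusion–exclusion, the number of valid placements is Σ_{j=0}^{2} (−1)^j C(2,j)·(5−j)!.
Computing: 120 − 48 + 6 = 78.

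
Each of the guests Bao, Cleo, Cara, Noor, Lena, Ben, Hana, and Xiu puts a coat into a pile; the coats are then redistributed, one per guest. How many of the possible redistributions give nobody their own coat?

Let Aᵢ be the assignments in which guest i gets their own coat. We want the size of the complement of A₁∪…∪A_8.
By inclusion–exclusion this is Σ_{j=0}^{8} (−1)^j C(8,j)·(8−j)!.
Computing: 40320 − 40320 + 20160 − 6720 + 1680 − 336 + 56 − 8 + 1 = 14833.

14833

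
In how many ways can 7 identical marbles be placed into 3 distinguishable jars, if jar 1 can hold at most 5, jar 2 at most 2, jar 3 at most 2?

By stars and bars, unrestricted non-negative solutions to x_1+…+x_3 = 7 number C(7+2,2) = 36.
Subtract solutions that violate a single cap (substitute x_i' = x_i − (cap_i+1)): x_1 ≥ 6 gives C(3,2) = 3; x_2 ≥ 3 gives C(6,2) = 15; x_3 ≥ 3 gives C(6,2) = 15. Together 33.
Add back pairs where two caps are both exceeded: 0 + 0 + 3 = 3.
By inclusion–exclusion the count is 36 − 33 + 3 = 6.

6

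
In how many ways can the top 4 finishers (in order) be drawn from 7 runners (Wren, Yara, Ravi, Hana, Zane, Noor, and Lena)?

This is an ordered selection of 4 from 7: P(7,4).
That gives 7 × 6 × 5 × 4 = 840.

840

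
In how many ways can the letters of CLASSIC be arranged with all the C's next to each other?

Treat the 2 copies of C as a single block. The multiset to arrange is then {CC, A, I, L, S, S}, 6 items in all.
That gives (6)!/(2!) = 360 arrangements.

360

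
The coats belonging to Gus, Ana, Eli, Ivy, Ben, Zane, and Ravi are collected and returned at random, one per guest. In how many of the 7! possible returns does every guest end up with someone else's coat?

1854

Count assignments avoiding every fixed point. For any j of the 7 guests fixed to their own coat, the other 7−j can be arranged in (7−j)! ways.
By inclusion–exclusion this is Σ_{j=0}^{7} (−1)^j C(7,j)·(7−j)!.
Computing: 5040 − 5040 + 2520 − 840 + 210 − 42 + 7 − 1 = 1854.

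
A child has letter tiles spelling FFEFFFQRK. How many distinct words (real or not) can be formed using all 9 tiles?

3024

The 9 letters of FFEFFFQRK have repeats: F appearing 5 times.
The number of distinct arrangements is 9!/(5!) = 362880/120 = 3024.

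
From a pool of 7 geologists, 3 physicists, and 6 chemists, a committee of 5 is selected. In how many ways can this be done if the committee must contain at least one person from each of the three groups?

2730

Total 5-person selections from all 16: C(16,5) = 4368.
Selections missing a whole group: no geologists → C(9,5) = 126; no physicists → C(13,5) = 1287; no chemists → C(10,5) = 252.
Add back selections omitting two groups (i.e. drawn from a single group): C(7,5) + C(3,5) + C(6,5) = 27.
By inclusion–exclusion: 4368 − 1665 + 27 = 2730.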